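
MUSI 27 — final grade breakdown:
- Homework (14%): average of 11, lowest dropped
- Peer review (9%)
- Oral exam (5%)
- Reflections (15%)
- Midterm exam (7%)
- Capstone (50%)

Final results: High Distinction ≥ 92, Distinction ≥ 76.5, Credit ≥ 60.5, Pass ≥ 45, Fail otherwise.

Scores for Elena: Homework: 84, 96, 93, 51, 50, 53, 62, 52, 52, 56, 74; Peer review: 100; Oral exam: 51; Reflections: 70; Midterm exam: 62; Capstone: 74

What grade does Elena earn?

Credit

Homework: drop 50 → average of remaining 10 = 673/10 = 67.3
Weighted total:
  Homework 67.3 × 0.14 = 9.422
  Peer review 100 × 0.09 = 9
  Oral exam 51 × 0.05 = 2.55
  Reflections 70 × 0.15 = 10.5
  Midterm exam 62 × 0.07 = 4.34
  Capstone 74 × 0.5 = 37
Sum = 72.812
72.812 is ≥ 60.5 and < 76.5 → Credit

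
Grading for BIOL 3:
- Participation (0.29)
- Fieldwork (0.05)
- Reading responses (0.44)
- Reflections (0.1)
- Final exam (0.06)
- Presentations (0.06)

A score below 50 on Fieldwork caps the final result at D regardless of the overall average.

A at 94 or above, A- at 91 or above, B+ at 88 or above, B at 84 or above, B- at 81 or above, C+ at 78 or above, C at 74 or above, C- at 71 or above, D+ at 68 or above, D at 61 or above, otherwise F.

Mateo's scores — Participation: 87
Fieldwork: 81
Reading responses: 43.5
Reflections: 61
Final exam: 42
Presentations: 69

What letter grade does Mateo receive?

D

Fieldwork score 81 ≥ 50: minimum met.
Weighted total:
  Participation 87 × 0.29 = 25.23
  Fieldwork 81 × 0.05 = 4.05
  Reading responses 43.5 × 0.44 = 19.14
  Reflections 61 × 0.1 = 6.1
  Final exam 42 × 0.06 = 2.52
  Presentations 69 × 0.06 = 4.14
Sum = 61.18
61.18 is ≥ 61 and < 68 → D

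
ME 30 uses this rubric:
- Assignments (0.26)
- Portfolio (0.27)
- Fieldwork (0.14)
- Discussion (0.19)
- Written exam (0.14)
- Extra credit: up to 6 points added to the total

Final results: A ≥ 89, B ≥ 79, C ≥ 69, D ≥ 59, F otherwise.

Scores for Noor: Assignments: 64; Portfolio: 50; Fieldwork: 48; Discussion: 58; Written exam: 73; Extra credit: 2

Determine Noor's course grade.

D

Weighted total:
  Assignments 64 × 0.26 = 16.64
  Portfolio 50 × 0.27 = 13.5
  Fieldwork 48 × 0.14 = 6.72
  Discussion 58 × 0.19 = 11.02
  Written exam 73 × 0.14 = 10.22
Sum = 58.1
Extra credit: 58.1 + 2 = 60.1
60.1 is ≥ 59 and < 69 → D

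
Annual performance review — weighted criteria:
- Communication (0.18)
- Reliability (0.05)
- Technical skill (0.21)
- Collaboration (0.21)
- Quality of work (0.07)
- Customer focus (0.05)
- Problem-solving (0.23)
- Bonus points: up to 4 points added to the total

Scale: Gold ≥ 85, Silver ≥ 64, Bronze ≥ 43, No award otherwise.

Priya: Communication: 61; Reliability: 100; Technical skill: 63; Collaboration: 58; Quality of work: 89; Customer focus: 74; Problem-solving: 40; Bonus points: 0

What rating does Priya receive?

Bronze

Weighted total:
  Communication 61 × 0.18 = 10.98
  Reliability 100 × 0.05 = 5
  Technical skill 63 × 0.21 = 13.23
  Collaboration 58 × 0.21 = 12.18
  Quality of work 89 × 0.07 = 6.23
  Customer focus 74 × 0.05 = 3.7
  Problem-solving 40 × 0.23 = 9.2
Sum = 60.52
Bonus points: 60.52 + 0 = 60.52
60.52 is ≥ 43 and < 64 → Bronze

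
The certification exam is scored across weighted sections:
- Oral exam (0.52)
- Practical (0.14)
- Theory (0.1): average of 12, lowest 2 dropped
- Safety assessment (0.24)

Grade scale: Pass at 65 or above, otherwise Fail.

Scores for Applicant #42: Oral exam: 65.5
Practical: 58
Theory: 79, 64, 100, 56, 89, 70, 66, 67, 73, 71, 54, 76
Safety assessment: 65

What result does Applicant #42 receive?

Theory: drop 54, 56 → average of remaining 10 = 755/10 = 75.5
Weighted total:
  Oral exam 65.5 × 0.52 = 34.06
  Practical 58 × 0.14 = 8.12
  Theory 75.5 × 0.1 = 7.55
  Safety assessment 65 × 0.24 = 15.6
Sum = 65.33
65.33 ≥ 65 → Pass

Pass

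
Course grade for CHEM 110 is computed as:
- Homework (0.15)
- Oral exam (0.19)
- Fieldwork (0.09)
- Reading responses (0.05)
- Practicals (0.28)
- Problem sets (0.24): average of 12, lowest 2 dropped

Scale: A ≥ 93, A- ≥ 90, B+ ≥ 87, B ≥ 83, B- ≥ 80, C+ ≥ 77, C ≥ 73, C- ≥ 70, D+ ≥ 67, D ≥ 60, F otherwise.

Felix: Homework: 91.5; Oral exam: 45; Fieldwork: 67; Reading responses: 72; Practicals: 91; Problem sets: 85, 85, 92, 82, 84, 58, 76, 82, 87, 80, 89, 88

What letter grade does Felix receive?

Problem sets: drop 58, 76 → average of remaining 10 = 854/10 = 85.4
Weighted total:
  Homework 91.5 × 0.15 = 13.725
  Oral exam 45 × 0.19 = 8.55
  Fieldwork 67 × 0.09 = 6.03
  Reading responses 72 × 0.05 = 3.6
  Practicals 91 × 0.28 = 25.48
  Problem sets 85.4 × 0.24 = 20.496
Sum = 77.881
77.881 is ≥ 77 and < 80 → C+

C+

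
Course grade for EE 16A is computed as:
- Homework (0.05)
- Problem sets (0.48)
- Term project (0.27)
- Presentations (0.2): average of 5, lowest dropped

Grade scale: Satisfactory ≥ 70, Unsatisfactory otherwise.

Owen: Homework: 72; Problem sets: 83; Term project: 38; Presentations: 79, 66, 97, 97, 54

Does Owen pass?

Satisfactory

Presentations: drop 54 → average of remaining 4 = 339/4 = 84.75
Weighted total:
  Homework 72 × 0.05 = 3.6
  Problem sets 83 × 0.48 = 39.84
  Term project 38 × 0.27 = 10.26
  Presentations 84.75 × 0.2 = 16.95
Sum = 70.65
70.65 ≥ 70 → Satisfactory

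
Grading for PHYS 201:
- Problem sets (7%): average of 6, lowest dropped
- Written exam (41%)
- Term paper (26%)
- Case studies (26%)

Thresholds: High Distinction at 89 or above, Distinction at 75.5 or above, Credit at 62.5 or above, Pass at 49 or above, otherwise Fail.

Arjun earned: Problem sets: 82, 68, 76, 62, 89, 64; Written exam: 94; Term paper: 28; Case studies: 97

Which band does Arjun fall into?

Problem sets: drop 62 → average of remaining 5 = 379/5 = 75.8
Weighted total:
  Problem sets 75.8 × 0.07 = 5.306
  Written exam 94 × 0.41 = 38.54
  Term paper 28 × 0.26 = 7.28
  Case studies 97 × 0.26 = 25.22
Sum = 76.346
76.346 is ≥ 75.5 and < 89 → Distinction

Distinction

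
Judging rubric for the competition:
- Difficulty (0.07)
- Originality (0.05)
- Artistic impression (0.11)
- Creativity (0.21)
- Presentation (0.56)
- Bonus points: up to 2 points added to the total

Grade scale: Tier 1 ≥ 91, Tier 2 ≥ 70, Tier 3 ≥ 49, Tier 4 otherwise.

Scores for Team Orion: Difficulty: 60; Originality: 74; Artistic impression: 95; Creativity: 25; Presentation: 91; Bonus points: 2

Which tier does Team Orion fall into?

Tier 2

Weighted total:
  Difficulty 60 × 0.07 = 4.2
  Originality 74 × 0.05 = 3.7
  Artistic impression 95 × 0.11 = 10.45
  Creativity 25 × 0.21 = 5.25
  Presentation 91 × 0.56 = 50.96
Sum = 74.56
Bonus points: 74.56 + 2 = 76.56
76.56 is ≥ 70 and < 91 → Tier 2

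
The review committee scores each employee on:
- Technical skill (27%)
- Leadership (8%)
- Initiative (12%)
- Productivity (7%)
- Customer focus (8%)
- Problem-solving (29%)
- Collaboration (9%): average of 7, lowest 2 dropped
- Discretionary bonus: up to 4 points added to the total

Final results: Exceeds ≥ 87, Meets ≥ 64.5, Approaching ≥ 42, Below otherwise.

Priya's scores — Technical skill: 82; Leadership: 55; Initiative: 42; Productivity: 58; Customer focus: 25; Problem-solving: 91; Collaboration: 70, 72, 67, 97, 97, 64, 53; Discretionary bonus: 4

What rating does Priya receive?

Meets

Collaboration: drop 53, 64 → average of remaining 5 = 403/5 = 80.6
Weighted total:
  Technical skill 82 × 0.27 = 22.14
  Leadership 55 × 0.08 = 4.4
  Initiative 42 × 0.12 = 5.04
  Productivity 58 × 0.07 = 4.06
  Customer focus 25 × 0.08 = 2
  Problem-solving 91 × 0.29 = 26.39
  Collaboration 80.6 × 0.09 = 7.254
Sum = 71.284
Discretionary bonus: 71.284 + 4 = 75.284
75.284 is ≥ 64.5 and < 87 → Meets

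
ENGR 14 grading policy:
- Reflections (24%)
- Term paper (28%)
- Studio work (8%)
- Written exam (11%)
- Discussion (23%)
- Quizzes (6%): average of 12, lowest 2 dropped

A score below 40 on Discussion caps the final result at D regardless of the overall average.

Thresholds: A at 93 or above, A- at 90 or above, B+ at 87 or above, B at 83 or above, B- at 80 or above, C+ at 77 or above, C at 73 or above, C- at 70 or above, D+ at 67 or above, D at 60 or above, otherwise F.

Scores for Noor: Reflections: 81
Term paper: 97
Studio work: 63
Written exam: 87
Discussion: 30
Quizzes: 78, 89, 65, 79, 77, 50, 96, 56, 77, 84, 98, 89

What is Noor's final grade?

Quizzes: drop 50, 56 → average of remaining 10 = 832/10 = 83.2
Discussion score 30 < 40: minimum not met.
Weighted total:
  Reflections 81 × 0.24 = 19.44
  Term paper 97 × 0.28 = 27.16
  Studio work 63 × 0.08 = 5.04
  Written exam 87 × 0.11 = 9.57
  Discussion 30 × 0.23 = 6.9
  Quizzes 83.2 × 0.06 = 4.992
Sum = 73.102
73.102 would be C; cap at D applies → D.

D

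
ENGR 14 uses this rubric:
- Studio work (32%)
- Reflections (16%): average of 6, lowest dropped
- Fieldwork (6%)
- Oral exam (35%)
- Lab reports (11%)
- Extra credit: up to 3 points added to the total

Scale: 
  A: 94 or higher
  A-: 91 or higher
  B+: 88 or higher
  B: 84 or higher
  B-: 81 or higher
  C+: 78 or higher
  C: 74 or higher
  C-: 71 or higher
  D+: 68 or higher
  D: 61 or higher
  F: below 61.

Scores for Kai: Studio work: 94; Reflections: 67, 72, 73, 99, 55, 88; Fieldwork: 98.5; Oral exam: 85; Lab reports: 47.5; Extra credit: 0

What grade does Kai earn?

Reflections: drop 55 → average of remaining 5 = 399/5 = 79.8
Weighted total:
  Studio work 94 × 0.32 = 30.08
  Reflections 79.8 × 0.16 = 12.768
  Fieldwork 98.5 × 0.06 = 5.91
  Oral exam 85 × 0.35 = 29.75
  Lab reports 47.5 × 0.11 = 5.225
Sum = 83.733
Extra credit: 83.733 + 0 = 83.733
83.733 is ≥ 81 and < 84 → B-

B-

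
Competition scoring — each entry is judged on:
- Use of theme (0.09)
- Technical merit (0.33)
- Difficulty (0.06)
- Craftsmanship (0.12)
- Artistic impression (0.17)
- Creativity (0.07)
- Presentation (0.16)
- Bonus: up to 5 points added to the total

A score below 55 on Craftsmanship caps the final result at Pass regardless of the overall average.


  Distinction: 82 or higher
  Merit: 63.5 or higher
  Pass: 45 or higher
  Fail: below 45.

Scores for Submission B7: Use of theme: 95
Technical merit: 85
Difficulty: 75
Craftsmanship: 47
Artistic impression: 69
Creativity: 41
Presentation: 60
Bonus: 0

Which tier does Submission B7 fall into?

Pass

Craftsmanship score 47 < 55: minimum not met.
Weighted total:
  Use of theme 95 × 0.09 = 8.55
  Technical merit 85 × 0.33 = 28.05
  Difficulty 75 × 0.06 = 4.5
  Craftsmanship 47 × 0.12 = 5.64
  Artistic impression 69 × 0.17 = 11.73
  Creativity 41 × 0.07 = 2.87
  Presentation 60 × 0.16 = 9.6
Sum = 70.94
Bonus: 70.94 + 0 = 70.94
70.94 would be Merit; cap at Pass applies → Pass.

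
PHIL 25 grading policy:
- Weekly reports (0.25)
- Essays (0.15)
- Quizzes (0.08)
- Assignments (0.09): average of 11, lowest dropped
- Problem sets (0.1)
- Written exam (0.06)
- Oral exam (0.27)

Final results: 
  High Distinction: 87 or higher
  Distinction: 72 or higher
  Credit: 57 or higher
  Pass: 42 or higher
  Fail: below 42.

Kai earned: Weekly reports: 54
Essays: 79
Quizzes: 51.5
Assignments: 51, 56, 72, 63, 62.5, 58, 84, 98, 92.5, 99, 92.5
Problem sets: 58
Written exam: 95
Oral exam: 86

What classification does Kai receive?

Credit

Assignments: drop 51 → average of remaining 10 = 777.5/10 = 77.75
Weighted total:
  Weekly reports 54 × 0.25 = 13.5
  Essays 79 × 0.15 = 11.85
  Quizzes 51.5 × 0.08 = 4.12
  Assignments 77.75 × 0.09 = 6.9975
  Problem sets 58 × 0.1 = 5.8
  Written exam 95 × 0.06 = 5.7
  Oral exam 86 × 0.27 = 23.22
Sum = 71.1875
71.1875 is ≥ 57 and < 72 → Credit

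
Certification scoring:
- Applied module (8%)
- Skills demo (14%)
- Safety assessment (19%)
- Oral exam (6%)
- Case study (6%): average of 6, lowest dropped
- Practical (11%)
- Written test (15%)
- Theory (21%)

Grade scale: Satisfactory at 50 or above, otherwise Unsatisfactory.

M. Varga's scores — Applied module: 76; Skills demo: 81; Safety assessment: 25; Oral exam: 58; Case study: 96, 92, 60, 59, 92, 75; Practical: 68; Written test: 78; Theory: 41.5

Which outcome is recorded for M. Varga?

Case study: drop 59 → average of remaining 5 = 415/5 = 83
Weighted total:
  Applied module 76 × 0.08 = 6.08
  Skills demo 81 × 0.14 = 11.34
  Safety assessment 25 × 0.19 = 4.75
  Oral exam 58 × 0.06 = 3.48
  Case study 83 × 0.06 = 4.98
  Practical 68 × 0.11 = 7.48
  Written test 78 × 0.15 = 11.7
  Theory 41.5 × 0.21 = 8.715
Sum = 58.525
58.525 ≥ 50 → Satisfactory

Satisfactory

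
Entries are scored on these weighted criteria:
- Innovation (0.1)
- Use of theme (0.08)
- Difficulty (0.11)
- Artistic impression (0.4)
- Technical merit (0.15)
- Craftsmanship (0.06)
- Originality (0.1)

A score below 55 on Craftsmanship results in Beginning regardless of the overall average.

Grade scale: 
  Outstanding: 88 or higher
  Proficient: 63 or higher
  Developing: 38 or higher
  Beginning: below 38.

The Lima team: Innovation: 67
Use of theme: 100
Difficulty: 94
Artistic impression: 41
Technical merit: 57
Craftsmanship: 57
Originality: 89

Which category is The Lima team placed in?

Craftsmanship score 57 ≥ 55: minimum met.
Weighted total:
  Innovation 67 × 0.1 = 6.7
  Use of theme 100 × 0.08 = 8
  Difficulty 94 × 0.11 = 10.34
  Artistic impression 41 × 0.4 = 16.4
  Technical merit 57 × 0.15 = 8.55
  Craftsmanship 57 × 0.06 = 3.42
  Originality 89 × 0.1 = 8.9
Sum = 62.31
62.31 is ≥ 38 and < 63 → Developing

Developing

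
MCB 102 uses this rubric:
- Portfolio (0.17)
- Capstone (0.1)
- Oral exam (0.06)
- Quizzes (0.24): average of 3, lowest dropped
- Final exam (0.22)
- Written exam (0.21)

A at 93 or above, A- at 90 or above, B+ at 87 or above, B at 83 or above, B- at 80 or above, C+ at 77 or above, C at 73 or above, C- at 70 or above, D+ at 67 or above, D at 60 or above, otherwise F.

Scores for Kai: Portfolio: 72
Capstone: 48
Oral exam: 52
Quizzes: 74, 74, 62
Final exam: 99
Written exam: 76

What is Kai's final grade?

C

Quizzes: drop 62 → average of remaining 2 = 148/2 = 74
Weighted total:
  Portfolio 72 × 0.17 = 12.24
  Capstone 48 × 0.1 = 4.8
  Oral exam 52 × 0.06 = 3.12
  Quizzes 74 × 0.24 = 17.76
  Final exam 99 × 0.22 = 21.78
  Written exam 76 × 0.21 = 15.96
Sum = 75.66
75.66 is ≥ 73 and < 77 → C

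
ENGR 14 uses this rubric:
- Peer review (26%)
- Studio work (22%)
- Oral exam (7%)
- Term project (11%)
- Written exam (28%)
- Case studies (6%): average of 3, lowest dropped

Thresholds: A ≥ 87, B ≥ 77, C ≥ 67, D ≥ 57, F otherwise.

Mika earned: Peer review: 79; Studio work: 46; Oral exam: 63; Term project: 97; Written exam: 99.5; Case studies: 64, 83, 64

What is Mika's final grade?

B

Case studies: drop 64 → average of remaining 2 = 147/2 = 73.5
Weighted total:
  Peer review 79 × 0.26 = 20.54
  Studio work 46 × 0.22 = 10.12
  Oral exam 63 × 0.07 = 4.41
  Term project 97 × 0.11 = 10.67
  Written exam 99.5 × 0.28 = 27.86
  Case studies 73.5 × 0.06 = 4.41
Sum = 78.01
78.01 is ≥ 77 and < 87 → B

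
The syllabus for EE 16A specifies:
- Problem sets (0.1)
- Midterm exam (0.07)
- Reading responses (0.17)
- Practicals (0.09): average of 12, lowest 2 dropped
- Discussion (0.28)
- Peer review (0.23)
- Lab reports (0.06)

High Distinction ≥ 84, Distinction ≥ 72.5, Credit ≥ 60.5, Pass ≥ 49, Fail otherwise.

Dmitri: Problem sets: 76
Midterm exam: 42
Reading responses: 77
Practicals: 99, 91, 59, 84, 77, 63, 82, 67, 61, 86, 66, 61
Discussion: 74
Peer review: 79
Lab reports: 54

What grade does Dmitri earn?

Distinction

Practicals: drop 59, 61 → average of remaining 10 = 776/10 = 77.6
Weighted total:
  Problem sets 76 × 0.1 = 7.6
  Midterm exam 42 × 0.07 = 2.94
  Reading responses 77 × 0.17 = 13.09
  Practicals 77.6 × 0.09 = 6.984
  Discussion 74 × 0.28 = 20.72
  Peer review 79 × 0.23 = 18.17
  Lab reports 54 × 0.06 = 3.24
Sum = 72.744
72.744 is ≥ 72.5 and < 84 → Distinction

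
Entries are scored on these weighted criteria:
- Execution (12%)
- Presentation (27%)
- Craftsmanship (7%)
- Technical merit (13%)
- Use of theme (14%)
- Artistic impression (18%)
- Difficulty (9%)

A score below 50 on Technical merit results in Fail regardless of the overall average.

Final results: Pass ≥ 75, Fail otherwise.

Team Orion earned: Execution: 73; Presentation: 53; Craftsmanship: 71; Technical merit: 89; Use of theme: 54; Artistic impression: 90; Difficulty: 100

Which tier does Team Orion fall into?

Fail

Technical merit score 89 ≥ 50: minimum met.
Weighted total:
  Execution 73 × 0.12 = 8.76
  Presentation 53 × 0.27 = 14.31
  Craftsmanship 71 × 0.07 = 4.97
  Technical merit 89 × 0.13 = 11.57
  Use of theme 54 × 0.14 = 7.56
  Artistic impression 90 × 0.18 = 16.2
  Difficulty 100 × 0.09 = 9
Sum = 72.37
72.37 < 75 → Fail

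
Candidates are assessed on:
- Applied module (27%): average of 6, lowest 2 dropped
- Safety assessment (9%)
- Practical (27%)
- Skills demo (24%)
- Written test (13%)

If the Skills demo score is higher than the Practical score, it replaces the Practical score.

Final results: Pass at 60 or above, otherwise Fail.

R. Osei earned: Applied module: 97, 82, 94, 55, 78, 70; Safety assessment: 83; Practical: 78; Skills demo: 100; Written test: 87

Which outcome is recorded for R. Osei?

Applied module: drop 55, 70 → average of remaining 4 = 351/4 = 87.75
Skills demo (100) > Practical (78), so Practical counts as 100.
Weighted total:
  Applied module 87.75 × 0.27 = 23.6925
  Safety assessment 83 × 0.09 = 7.47
  Practical 100 × 0.27 = 27
  Skills demo 100 × 0.24 = 24
  Written test 87 × 0.13 = 11.31
Sum = 93.4725
93.4725 ≥ 60 → Pass

Pass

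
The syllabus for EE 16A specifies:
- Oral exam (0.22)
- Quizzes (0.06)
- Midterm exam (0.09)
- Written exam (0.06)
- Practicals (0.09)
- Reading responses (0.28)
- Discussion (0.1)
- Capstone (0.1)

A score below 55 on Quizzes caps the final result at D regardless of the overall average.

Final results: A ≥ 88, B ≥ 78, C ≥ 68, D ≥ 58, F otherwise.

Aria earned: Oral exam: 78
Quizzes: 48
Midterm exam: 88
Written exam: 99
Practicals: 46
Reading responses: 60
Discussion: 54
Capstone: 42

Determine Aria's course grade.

Quizzes score 48 < 55: minimum not met.
Weighted total:
  Oral exam 78 × 0.22 = 17.16
  Quizzes 48 × 0.06 = 2.88
  Midterm exam 88 × 0.09 = 7.92
  Written exam 99 × 0.06 = 5.94
  Practicals 46 × 0.09 = 4.14
  Reading responses 60 × 0.28 = 16.8
  Discussion 54 × 0.1 = 5.4
  Capstone 42 × 0.1 = 4.2
Sum = 64.44
64.44 would be D; cap at D applies → D.

D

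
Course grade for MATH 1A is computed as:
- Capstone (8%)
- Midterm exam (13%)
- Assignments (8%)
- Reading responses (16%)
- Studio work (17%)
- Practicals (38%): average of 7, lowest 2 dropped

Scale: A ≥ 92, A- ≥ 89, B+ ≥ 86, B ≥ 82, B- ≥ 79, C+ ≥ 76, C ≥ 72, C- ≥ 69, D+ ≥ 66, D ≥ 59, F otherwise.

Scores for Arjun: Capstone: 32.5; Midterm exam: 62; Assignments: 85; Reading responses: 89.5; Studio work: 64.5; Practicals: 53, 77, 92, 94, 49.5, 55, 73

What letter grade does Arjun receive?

Practicals: drop 49.5, 53 → average of remaining 5 = 391/5 = 78.2
Weighted total:
  Capstone 32.5 × 0.08 = 2.6
  Midterm exam 62 × 0.13 = 8.06
  Assignments 85 × 0.08 = 6.8
  Reading responses 89.5 × 0.16 = 14.32
  Studio work 64.5 × 0.17 = 10.965
  Practicals 78.2 × 0.38 = 29.716
Sum = 72.461
72.461 is ≥ 72 and < 76 → C

C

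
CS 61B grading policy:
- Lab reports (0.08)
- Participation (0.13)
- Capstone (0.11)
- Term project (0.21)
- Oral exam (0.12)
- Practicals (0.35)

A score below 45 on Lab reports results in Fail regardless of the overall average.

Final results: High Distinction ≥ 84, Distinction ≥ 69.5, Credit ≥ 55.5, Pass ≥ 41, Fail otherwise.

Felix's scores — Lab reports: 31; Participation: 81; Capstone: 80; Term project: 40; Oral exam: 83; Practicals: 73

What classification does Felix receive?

Lab reports score 31 < 45: minimum not met.
Weighted total:
  Lab reports 31 × 0.08 = 2.48
  Participation 81 × 0.13 = 10.53
  Capstone 80 × 0.11 = 8.8
  Term project 40 × 0.21 = 8.4
  Oral exam 83 × 0.12 = 9.96
  Practicals 73 × 0.35 = 25.55
Sum = 65.72
Because the Lab reports minimum was not met, the result is Fail.

Fail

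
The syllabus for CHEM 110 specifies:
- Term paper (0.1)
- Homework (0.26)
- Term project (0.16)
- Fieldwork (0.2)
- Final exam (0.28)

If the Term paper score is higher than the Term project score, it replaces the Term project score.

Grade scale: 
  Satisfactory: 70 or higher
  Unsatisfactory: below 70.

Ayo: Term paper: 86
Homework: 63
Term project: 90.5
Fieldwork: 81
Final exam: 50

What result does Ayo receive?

Unsatisfactory

Term paper (86) ≤ Term project (90.5), so Term project stays at 90.5.
Weighted total:
  Term paper 86 × 0.1 = 8.6
  Homework 63 × 0.26 = 16.38
  Term project 90.5 × 0.16 = 14.48
  Fieldwork 81 × 0.2 = 16.2
  Final exam 50 × 0.28 = 14
Sum = 69.66
69.66 < 70 → Unsatisfactory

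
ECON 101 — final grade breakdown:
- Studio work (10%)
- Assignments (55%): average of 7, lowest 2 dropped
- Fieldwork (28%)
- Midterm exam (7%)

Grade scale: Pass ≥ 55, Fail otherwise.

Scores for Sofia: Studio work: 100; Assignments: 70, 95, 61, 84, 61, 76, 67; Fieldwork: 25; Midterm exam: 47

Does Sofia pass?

Pass

Assignments: drop 61, 61 → average of remaining 5 = 392/5 = 78.4
Weighted total:
  Studio work 100 × 0.1 = 10
  Assignments 78.4 × 0.55 = 43.12
  Fieldwork 25 × 0.28 = 7
  Midterm exam 47 × 0.07 = 3.29
Sum = 63.41
63.41 ≥ 55 → Pass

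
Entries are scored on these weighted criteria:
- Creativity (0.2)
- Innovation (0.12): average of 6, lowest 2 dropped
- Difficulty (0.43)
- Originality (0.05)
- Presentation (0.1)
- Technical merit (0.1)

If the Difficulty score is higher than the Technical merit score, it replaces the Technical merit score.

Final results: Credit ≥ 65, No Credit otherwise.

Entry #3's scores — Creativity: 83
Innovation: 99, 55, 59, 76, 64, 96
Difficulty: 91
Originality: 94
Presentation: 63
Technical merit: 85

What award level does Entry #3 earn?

Credit

Innovation: drop 55, 59 → average of remaining 4 = 335/4 = 83.75
Difficulty (91) > Technical merit (85), so Technical merit counts as 91.
Weighted total:
  Creativity 83 × 0.2 = 16.6
  Innovation 83.75 × 0.12 = 10.05
  Difficulty 91 × 0.43 = 39.13
  Originality 94 × 0.05 = 4.7
  Presentation 63 × 0.1 = 6.3
  Technical merit 91 × 0.1 = 9.1
Sum = 85.88
85.88 ≥ 65 → Credit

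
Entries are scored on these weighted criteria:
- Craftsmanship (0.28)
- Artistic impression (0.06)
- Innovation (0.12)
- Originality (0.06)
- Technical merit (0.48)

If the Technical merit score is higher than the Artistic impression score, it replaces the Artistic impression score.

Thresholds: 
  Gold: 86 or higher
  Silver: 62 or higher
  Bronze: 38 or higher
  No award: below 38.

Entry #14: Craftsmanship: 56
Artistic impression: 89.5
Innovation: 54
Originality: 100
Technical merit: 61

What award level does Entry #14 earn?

Silver

Technical merit (61) ≤ Artistic impression (89.5), so Artistic impression stays at 89.5.
Weighted total:
  Craftsmanship 56 × 0.28 = 15.68
  Artistic impression 89.5 × 0.06 = 5.37
  Innovation 54 × 0.12 = 6.48
  Originality 100 × 0.06 = 6
  Technical merit 61 × 0.48 = 29.28
Sum = 62.81
62.81 is ≥ 62 and < 86 → Silver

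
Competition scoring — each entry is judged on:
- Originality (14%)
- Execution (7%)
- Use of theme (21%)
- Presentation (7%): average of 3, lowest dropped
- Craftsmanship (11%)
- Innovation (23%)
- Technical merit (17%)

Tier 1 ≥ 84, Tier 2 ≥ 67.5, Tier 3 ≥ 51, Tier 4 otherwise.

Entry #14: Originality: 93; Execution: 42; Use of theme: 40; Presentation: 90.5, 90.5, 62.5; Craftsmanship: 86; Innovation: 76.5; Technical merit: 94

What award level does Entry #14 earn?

Tier 2

Presentation: drop 62.5 → average of remaining 2 = 181/2 = 90.5
Weighted total:
  Originality 93 × 0.14 = 13.02
  Execution 42 × 0.07 = 2.94
  Use of theme 40 × 0.21 = 8.4
  Presentation 90.5 × 0.07 = 6.335
  Craftsmanship 86 × 0.11 = 9.46
  Innovation 76.5 × 0.23 = 17.595
  Technical merit 94 × 0.17 = 15.98
Sum = 73.73
73.73 is ≥ 67.5 and < 84 → Tier 2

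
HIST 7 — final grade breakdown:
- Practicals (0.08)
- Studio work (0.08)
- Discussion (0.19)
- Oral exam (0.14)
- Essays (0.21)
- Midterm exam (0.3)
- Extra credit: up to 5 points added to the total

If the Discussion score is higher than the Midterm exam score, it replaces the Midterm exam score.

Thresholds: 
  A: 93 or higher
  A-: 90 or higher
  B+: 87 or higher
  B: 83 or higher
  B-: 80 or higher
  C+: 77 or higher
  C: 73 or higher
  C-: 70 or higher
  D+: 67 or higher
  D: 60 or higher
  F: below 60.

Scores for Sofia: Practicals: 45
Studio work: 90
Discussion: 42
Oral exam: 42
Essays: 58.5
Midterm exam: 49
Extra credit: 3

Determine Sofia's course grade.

Discussion (42) ≤ Midterm exam (49), so Midterm exam stays at 49.
Weighted total:
  Practicals 45 × 0.08 = 3.6
  Studio work 90 × 0.08 = 7.2
  Discussion 42 × 0.19 = 7.98
  Oral exam 42 × 0.14 = 5.88
  Essays 58.5 × 0.21 = 12.285
  Midterm exam 49 × 0.3 = 14.7
Sum = 51.645
Extra credit: 51.645 + 3 = 54.645
54.645 < 60 → F

F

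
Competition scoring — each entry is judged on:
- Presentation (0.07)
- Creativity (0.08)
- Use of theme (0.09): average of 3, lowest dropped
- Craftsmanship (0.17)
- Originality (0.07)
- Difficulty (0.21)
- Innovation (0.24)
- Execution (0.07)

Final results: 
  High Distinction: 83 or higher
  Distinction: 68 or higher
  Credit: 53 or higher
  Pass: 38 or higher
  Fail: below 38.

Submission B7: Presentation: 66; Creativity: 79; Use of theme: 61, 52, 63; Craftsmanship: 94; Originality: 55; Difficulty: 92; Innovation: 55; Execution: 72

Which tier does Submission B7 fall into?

Distinction

Use of theme: drop 52 → average of remaining 2 = 124/2 = 62
Weighted total:
  Presentation 66 × 0.07 = 4.62
  Creativity 79 × 0.08 = 6.32
  Use of theme 62 × 0.09 = 5.58
  Craftsmanship 94 × 0.17 = 15.98
  Originality 55 × 0.07 = 3.85
  Difficulty 92 × 0.21 = 19.32
  Innovation 55 × 0.24 = 13.2
  Execution 72 × 0.07 = 5.04
Sum = 73.91
73.91 is ≥ 68 and < 83 → Distinction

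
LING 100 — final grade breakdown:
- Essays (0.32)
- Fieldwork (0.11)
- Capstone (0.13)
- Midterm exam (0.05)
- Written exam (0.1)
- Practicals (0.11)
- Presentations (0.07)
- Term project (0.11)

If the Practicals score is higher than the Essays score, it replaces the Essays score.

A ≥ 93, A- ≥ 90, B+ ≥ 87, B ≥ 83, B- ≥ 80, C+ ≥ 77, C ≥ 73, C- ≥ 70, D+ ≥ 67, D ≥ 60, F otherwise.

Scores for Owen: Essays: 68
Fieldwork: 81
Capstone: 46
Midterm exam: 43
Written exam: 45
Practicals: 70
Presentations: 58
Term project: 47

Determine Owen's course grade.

D

Practicals (70) > Essays (68), so Essays counts as 70.
Weighted total:
  Essays 70 × 0.32 = 22.4
  Fieldwork 81 × 0.11 = 8.91
  Capstone 46 × 0.13 = 5.98
  Midterm exam 43 × 0.05 = 2.15
  Written exam 45 × 0.1 = 4.5
  Practicals 70 × 0.11 = 7.7
  Presentations 58 × 0.07 = 4.06
  Term project 47 × 0.11 = 5.17
Sum = 60.87
60.87 is ≥ 60 and < 67 → D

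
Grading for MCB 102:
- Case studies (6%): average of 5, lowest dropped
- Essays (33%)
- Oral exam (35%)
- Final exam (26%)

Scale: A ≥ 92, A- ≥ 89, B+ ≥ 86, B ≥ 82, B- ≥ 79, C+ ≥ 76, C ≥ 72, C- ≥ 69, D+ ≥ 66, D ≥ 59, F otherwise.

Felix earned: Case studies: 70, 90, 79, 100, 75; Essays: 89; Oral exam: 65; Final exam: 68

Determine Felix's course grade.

Case studies: drop 70 → average of remaining 4 = 344/4 = 86
Weighted total:
  Case studies 86 × 0.06 = 5.16
  Essays 89 × 0.33 = 29.37
  Oral exam 65 × 0.35 = 22.75
  Final exam 68 × 0.26 = 17.68
Sum = 74.96
74.96 is ≥ 72 and < 76 → C

C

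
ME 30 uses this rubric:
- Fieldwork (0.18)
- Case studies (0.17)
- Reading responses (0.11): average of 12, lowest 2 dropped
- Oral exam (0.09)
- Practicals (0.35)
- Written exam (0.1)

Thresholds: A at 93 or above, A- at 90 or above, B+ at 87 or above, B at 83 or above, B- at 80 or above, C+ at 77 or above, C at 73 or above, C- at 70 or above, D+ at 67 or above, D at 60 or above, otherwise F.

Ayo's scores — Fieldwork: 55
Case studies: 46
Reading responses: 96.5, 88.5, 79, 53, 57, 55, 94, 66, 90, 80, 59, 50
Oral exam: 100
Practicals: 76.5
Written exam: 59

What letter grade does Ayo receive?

Reading responses: drop 50, 53 → average of remaining 10 = 765/10 = 76.5
Weighted total:
  Fieldwork 55 × 0.18 = 9.9
  Case studies 46 × 0.17 = 7.82
  Reading responses 76.5 × 0.11 = 8.415
  Oral exam 100 × 0.09 = 9
  Practicals 76.5 × 0.35 = 26.775
  Written exam 59 × 0.1 = 5.9
Sum = 67.81
67.81 is ≥ 67 and < 70 → D+

D+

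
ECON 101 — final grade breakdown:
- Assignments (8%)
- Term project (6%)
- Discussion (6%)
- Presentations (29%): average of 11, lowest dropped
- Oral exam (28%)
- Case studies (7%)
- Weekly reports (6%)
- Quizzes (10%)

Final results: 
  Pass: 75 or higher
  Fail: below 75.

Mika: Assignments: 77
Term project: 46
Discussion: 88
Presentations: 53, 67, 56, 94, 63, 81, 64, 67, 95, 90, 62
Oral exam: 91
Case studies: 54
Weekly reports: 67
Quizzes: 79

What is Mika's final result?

Pass

Presentations: drop 53 → average of remaining 10 = 739/10 = 73.9
Weighted total:
  Assignments 77 × 0.08 = 6.16
  Term project 46 × 0.06 = 2.76
  Discussion 88 × 0.06 = 5.28
  Presentations 73.9 × 0.29 = 21.431
  Oral exam 91 × 0.28 = 25.48
  Case studies 54 × 0.07 = 3.78
  Weekly reports 67 × 0.06 = 4.02
  Quizzes 79 × 0.1 = 7.9
Sum = 76.811
76.811 ≥ 75 → Pass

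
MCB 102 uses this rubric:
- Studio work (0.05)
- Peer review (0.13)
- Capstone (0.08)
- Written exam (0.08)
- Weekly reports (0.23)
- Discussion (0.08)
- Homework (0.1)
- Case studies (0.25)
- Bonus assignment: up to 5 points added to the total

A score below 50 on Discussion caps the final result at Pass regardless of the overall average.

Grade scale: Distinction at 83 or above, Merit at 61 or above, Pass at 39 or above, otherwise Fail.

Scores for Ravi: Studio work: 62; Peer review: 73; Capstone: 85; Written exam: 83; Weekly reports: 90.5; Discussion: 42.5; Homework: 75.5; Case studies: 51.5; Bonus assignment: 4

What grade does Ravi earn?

Discussion score 42.5 < 50: minimum not met.
Weighted total:
  Studio work 62 × 0.05 = 3.1
  Peer review 73 × 0.13 = 9.49
  Capstone 85 × 0.08 = 6.8
  Written exam 83 × 0.08 = 6.64
  Weekly reports 90.5 × 0.23 = 20.815
  Discussion 42.5 × 0.08 = 3.4
  Homework 75.5 × 0.1 = 7.55
  Case studies 51.5 × 0.25 = 12.875
Sum = 70.67
Bonus assignment: 70.67 + 4 = 74.67
74.67 would be Merit; cap at Pass applies → Pass.

Pass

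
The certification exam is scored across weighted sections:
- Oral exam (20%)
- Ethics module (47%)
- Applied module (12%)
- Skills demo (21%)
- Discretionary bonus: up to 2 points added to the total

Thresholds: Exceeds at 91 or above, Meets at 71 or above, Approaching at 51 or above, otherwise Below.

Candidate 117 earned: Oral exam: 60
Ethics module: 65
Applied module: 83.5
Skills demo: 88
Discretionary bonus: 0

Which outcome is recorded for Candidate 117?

Weighted total:
  Oral exam 60 × 0.2 = 12
  Ethics module 65 × 0.47 = 30.55
  Applied module 83.5 × 0.12 = 10.02
  Skills demo 88 × 0.21 = 18.48
Sum = 71.05
Discretionary bonus: 71.05 + 0 = 71.05
71.05 is ≥ 71 and < 91 → Meets

Meets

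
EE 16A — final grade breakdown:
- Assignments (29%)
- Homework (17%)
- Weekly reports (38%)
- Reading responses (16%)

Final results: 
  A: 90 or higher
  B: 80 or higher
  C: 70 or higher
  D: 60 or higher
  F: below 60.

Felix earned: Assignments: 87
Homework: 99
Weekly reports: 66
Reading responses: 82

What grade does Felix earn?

Weighted total:
  Assignments 87 × 0.29 = 25.23
  Homework 99 × 0.17 = 16.83
  Weekly reports 66 × 0.38 = 25.08
  Reading responses 82 × 0.16 = 13.12
Sum = 80.26
80.26 is ≥ 80 and < 90 → B

B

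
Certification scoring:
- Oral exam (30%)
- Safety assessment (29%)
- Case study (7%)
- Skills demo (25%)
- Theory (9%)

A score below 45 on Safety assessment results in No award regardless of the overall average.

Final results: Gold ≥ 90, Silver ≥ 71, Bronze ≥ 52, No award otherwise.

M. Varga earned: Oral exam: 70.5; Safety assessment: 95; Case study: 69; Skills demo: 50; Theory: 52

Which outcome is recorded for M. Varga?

Bronze

Safety assessment score 95 ≥ 45: minimum met.
Weighted total:
  Oral exam 70.5 × 0.3 = 21.15
  Safety assessment 95 × 0.29 = 27.55
  Case study 69 × 0.07 = 4.83
  Skills demo 50 × 0.25 = 12.5
  Theory 52 × 0.09 = 4.68
Sum = 70.71
70.71 is ≥ 52 and < 71 → Bronze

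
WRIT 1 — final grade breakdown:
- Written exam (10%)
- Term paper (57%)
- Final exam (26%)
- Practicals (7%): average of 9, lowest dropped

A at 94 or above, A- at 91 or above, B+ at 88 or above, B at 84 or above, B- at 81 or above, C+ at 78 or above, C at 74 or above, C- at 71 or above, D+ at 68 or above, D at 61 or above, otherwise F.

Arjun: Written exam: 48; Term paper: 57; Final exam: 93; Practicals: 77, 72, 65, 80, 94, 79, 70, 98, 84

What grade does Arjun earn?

D

Practicals: drop 65 → average of remaining 8 = 654/8 = 81.75
Weighted total:
  Written exam 48 × 0.1 = 4.8
  Term paper 57 × 0.57 = 32.49
  Final exam 93 × 0.26 = 24.18
  Practicals 81.75 × 0.07 = 5.7225
Sum = 67.1925
67.1925 is ≥ 61 and < 68 → D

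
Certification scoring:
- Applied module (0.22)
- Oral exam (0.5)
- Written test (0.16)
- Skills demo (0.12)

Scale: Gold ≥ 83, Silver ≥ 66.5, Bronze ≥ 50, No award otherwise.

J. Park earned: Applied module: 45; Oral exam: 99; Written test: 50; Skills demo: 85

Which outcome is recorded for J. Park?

Silver

Weighted total:
  Applied module 45 × 0.22 = 9.9
  Oral exam 99 × 0.5 = 49.5
  Written test 50 × 0.16 = 8
  Skills demo 85 × 0.12 = 10.2
Sum = 77.6
77.6 is ≥ 66.5 and < 83 → Silver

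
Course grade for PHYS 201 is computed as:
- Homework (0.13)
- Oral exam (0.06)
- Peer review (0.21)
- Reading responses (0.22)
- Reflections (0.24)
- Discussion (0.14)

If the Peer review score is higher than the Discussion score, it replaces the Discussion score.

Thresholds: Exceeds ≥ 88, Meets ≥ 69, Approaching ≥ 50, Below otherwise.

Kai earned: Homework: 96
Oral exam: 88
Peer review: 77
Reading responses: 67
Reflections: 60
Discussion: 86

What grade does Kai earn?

Peer review (77) ≤ Discussion (86), so Discussion stays at 86.
Weighted total:
  Homework 96 × 0.13 = 12.48
  Oral exam 88 × 0.06 = 5.28
  Peer review 77 × 0.21 = 16.17
  Reading responses 67 × 0.22 = 14.74
  Reflections 60 × 0.24 = 14.4
  Discussion 86 × 0.14 = 12.04
Sum = 75.11
75.11 is ≥ 69 and < 88 → Meets

Meets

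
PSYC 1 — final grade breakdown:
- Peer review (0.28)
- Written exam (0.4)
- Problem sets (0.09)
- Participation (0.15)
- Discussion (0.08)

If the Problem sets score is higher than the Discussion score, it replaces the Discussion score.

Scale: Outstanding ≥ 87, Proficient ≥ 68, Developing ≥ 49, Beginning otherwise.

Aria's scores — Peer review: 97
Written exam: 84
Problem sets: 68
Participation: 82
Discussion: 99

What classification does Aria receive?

Outstanding

Problem sets (68) ≤ Discussion (99), so Discussion stays at 99.
Weighted total:
  Peer review 97 × 0.28 = 27.16
  Written exam 84 × 0.4 = 33.6
  Problem sets 68 × 0.09 = 6.12
  Participation 82 × 0.15 = 12.3
  Discussion 99 × 0.08 = 7.92
Sum = 87.1
87.1 ≥ 87 → Outstanding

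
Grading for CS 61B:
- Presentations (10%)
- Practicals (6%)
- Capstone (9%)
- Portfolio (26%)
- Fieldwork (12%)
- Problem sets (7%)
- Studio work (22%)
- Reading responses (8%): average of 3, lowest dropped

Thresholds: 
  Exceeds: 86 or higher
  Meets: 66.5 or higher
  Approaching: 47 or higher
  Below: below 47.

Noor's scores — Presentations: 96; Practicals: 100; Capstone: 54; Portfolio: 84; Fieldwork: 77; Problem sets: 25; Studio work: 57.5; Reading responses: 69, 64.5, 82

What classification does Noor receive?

Reading responses: drop 64.5 → average of remaining 2 = 151/2 = 75.5
Weighted total:
  Presentations 96 × 0.1 = 9.6
  Practicals 100 × 0.06 = 6
  Capstone 54 × 0.09 = 4.86
  Portfolio 84 × 0.26 = 21.84
  Fieldwork 77 × 0.12 = 9.24
  Problem sets 25 × 0.07 = 1.75
  Studio work 57.5 × 0.22 = 12.65
  Reading responses 75.5 × 0.08 = 6.04
Sum = 71.98
71.98 is ≥ 66.5 and < 86 → Meets

Meets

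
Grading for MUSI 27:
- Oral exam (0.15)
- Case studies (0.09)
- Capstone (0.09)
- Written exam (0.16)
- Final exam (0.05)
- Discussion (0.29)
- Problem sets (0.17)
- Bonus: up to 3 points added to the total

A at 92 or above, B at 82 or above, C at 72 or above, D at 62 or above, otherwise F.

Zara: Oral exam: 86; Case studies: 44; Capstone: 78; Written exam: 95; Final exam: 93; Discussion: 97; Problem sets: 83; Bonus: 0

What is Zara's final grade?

Weighted total:
  Oral exam 86 × 0.15 = 12.9
  Case studies 44 × 0.09 = 3.96
  Capstone 78 × 0.09 = 7.02
  Written exam 95 × 0.16 = 15.2
  Final exam 93 × 0.05 = 4.65
  Discussion 97 × 0.29 = 28.13
  Problem sets 83 × 0.17 = 14.11
Sum = 85.97
Bonus: 85.97 + 0 = 85.97
85.97 is ≥ 82 and < 92 → B

B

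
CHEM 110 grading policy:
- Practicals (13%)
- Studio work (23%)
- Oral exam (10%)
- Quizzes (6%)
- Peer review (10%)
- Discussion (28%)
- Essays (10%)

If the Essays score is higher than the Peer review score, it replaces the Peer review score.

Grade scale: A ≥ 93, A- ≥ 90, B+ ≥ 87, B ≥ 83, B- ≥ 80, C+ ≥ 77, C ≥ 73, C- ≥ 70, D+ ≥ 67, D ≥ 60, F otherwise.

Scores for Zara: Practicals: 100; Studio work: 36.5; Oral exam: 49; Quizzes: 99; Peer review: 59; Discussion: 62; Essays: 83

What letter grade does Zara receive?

Essays (83) > Peer review (59), so Peer review counts as 83.
Weighted total:
  Practicals 100 × 0.13 = 13
  Studio work 36.5 × 0.23 = 8.395
  Oral exam 49 × 0.1 = 4.9
  Quizzes 99 × 0.06 = 5.94
  Peer review 83 × 0.1 = 8.3
  Discussion 62 × 0.28 = 17.36
  Essays 83 × 0.1 = 8.3
Sum = 66.195
66.195 is ≥ 60 and < 67 → D

D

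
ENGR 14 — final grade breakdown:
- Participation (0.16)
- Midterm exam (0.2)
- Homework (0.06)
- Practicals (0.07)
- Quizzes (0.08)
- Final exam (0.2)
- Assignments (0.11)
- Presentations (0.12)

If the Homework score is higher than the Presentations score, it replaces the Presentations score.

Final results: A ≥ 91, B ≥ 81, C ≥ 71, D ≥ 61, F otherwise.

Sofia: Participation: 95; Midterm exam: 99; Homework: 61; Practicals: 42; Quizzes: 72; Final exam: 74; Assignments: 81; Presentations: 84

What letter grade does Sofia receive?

B

Homework (61) ≤ Presentations (84), so Presentations stays at 84.
Weighted total:
  Participation 95 × 0.16 = 15.2
  Midterm exam 99 × 0.2 = 19.8
  Homework 61 × 0.06 = 3.66
  Practicals 42 × 0.07 = 2.94
  Quizzes 72 × 0.08 = 5.76
  Final exam 74 × 0.2 = 14.8
  Assignments 81 × 0.11 = 8.91
  Presentations 84 × 0.12 = 10.08
Sum = 81.15
81.15 is ≥ 81 and < 91 → B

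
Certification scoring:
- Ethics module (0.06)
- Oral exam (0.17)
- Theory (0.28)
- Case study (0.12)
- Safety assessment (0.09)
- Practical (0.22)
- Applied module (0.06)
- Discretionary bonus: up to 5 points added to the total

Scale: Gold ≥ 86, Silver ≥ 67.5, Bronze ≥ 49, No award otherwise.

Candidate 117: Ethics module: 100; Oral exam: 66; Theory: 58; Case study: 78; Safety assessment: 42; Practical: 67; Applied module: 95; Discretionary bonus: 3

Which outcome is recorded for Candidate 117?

Weighted total:
  Ethics module 100 × 0.06 = 6
  Oral exam 66 × 0.17 = 11.22
  Theory 58 × 0.28 = 16.24
  Case study 78 × 0.12 = 9.36
  Safety assessment 42 × 0.09 = 3.78
  Practical 67 × 0.22 = 14.74
  Applied module 95 × 0.06 = 5.7
Sum = 67.04
Discretionary bonus: 67.04 + 3 = 70.04
70.04 is ≥ 67.5 and < 86 → Silver

Silver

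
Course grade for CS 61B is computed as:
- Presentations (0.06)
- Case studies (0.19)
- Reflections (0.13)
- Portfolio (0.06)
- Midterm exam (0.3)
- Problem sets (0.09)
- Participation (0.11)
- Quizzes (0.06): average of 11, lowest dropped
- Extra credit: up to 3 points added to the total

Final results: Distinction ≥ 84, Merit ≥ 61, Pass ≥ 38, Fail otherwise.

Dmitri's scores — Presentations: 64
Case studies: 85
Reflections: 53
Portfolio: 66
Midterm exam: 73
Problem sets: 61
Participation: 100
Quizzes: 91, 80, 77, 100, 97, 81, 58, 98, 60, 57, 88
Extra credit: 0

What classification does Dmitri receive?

Quizzes: drop 57 → average of remaining 10 = 830/10 = 83
Weighted total:
  Presentations 64 × 0.06 = 3.84
  Case studies 85 × 0.19 = 16.15
  Reflections 53 × 0.13 = 6.89
  Portfolio 66 × 0.06 = 3.96
  Midterm exam 73 × 0.3 = 21.9
  Problem sets 61 × 0.09 = 5.49
  Participation 100 × 0.11 = 11
  Quizzes 83 × 0.06 = 4.98
Sum = 74.21
Extra credit: 74.21 + 0 = 74.21
74.21 is ≥ 61 and < 84 → Merit

Merit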